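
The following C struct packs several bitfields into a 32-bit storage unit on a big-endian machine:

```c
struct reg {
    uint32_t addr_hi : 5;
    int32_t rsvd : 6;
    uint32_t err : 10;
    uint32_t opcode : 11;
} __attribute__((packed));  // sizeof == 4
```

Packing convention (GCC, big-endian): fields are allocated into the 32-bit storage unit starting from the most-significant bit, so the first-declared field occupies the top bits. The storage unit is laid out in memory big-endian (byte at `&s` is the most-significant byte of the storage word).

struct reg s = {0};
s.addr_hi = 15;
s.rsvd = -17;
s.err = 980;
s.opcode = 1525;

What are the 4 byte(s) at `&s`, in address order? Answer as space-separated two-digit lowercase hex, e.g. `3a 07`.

7d fe a5 f5

addr_hi (5b) val=15 bits=0xf at bit 27: 0x78000000
rsvd (6b) val=-17 bits=0x2f at bit 21: 0x7de00000
err (10b) val=980 bits=0x3d4 at bit 11: 0x7dfea000
opcode (11b) val=1525 bits=0x5f5 at bit 0: 0x7dfea5f5
word = 0x7dfea5f5 → big-endian bytes:
  [0]=0x7d  [1]=0xfe  [2]=0xa5  [3]=0xf5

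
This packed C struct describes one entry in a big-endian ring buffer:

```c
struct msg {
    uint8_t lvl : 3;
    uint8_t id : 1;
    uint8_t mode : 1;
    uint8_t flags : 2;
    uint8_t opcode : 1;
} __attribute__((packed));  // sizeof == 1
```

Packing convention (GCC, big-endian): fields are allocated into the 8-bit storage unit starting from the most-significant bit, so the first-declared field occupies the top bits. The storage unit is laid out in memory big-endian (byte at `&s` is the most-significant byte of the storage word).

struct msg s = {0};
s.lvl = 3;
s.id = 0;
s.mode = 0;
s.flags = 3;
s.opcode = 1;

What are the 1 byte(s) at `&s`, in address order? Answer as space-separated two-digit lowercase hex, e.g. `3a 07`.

67

lvl:3 = 3 → 0x3 << 5 → word 0x60
id:1 = 0 → 0x0 << 4 → word 0x60
mode:1 = 0 → 0x0 << 3 → word 0x60
flags:2 = 3 → 0x3 << 1 → word 0x66
opcode:1 = 1 → 0x1 << 0 → word 0x67
word = 0x67 → big-endian bytes:
  [0]=0x67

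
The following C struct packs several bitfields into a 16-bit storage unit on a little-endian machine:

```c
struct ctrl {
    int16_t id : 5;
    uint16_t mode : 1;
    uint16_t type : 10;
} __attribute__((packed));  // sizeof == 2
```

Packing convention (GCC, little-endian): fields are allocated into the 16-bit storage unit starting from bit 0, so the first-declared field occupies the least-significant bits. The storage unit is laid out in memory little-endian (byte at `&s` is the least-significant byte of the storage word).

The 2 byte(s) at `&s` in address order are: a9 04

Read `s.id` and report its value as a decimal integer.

9

[0]=0xa9 [1]=0x04 (little-endian) → word 0x04a9
id [0+:5] = (word>>0) & 0x1f = 9  ←
mode [5+:1] = (word>>5) & 0x1 = 1
type [6+:10] = (word>>6) & 0x3ff = 18
id signed 5b, MSB=0: value = 9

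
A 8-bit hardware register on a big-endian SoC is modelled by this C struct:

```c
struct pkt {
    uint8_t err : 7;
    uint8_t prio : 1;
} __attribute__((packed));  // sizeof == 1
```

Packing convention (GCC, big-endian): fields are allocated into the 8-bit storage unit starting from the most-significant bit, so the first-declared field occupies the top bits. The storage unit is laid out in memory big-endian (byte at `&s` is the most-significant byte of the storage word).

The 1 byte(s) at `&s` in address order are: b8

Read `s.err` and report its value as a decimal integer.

92

[0]=0xb8 (big-endian) → word 0xb8
err:7 @ bit 1 → (0xb8>>1)&0x7f = 0x5c  ←
prio:1 @ bit 0 → (0xb8>>0)&0x1 = 0x0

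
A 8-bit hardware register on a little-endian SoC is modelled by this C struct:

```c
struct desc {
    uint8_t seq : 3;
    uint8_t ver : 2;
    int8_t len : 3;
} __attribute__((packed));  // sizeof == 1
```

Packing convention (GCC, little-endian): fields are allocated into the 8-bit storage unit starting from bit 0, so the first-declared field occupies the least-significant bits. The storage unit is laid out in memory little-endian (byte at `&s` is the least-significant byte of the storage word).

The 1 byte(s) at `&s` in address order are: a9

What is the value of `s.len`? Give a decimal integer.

-3

[0]=0xa9 (little-endian) → word 0xa9
seq:3 @ bit 0 → (0xa9>>0)&0x7 = 0x1
ver:2 @ bit 3 → (0xa9>>3)&0x3 = 0x1
len:3 @ bit 5 → (0xa9>>5)&0x7 = 0x5  ←
len signed 3b, MSB=1: 5 - 8 = -3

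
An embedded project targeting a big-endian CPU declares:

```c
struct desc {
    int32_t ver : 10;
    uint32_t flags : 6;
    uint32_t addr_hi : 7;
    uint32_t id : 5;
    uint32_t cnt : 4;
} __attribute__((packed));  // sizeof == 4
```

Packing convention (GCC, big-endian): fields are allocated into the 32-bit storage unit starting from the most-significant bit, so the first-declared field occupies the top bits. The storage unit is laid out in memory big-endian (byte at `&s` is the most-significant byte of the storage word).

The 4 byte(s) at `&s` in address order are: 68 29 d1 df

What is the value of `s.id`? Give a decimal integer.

29

[0]=0x68 [1]=0x29 [2]=0xd1 [3]=0xdf (big-endian) → word 0x6829d1df
ver [22+:10] = (word>>22) & 0x3ff = 416
flags [16+:6] = (word>>16) & 0x3f = 41
addr_hi [9+:7] = (word>>9) & 0x7f = 104
id [4+:5] = (word>>4) & 0x1f = 29  ←
cnt [0+:4] = (word>>0) & 0xf = 15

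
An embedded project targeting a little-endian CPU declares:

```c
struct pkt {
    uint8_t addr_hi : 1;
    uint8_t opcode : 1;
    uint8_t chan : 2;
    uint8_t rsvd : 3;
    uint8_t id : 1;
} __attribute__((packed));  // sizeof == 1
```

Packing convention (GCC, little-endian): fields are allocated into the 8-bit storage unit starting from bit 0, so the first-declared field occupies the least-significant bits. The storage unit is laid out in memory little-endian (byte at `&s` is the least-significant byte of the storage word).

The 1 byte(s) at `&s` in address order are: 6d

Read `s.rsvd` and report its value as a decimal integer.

[0]=0x6d (little-endian) → word 0x6d
addr_hi [0+:1] = (word>>0) & 0x1 = 1
opcode [1+:1] = (word>>1) & 0x1 = 0
chan [2+:2] = (word>>2) & 0x3 = 3
rsvd [4+:3] = (word>>4) & 0x7 = 6  ←
id [7+:1] = (word>>7) & 0x1 = 0

6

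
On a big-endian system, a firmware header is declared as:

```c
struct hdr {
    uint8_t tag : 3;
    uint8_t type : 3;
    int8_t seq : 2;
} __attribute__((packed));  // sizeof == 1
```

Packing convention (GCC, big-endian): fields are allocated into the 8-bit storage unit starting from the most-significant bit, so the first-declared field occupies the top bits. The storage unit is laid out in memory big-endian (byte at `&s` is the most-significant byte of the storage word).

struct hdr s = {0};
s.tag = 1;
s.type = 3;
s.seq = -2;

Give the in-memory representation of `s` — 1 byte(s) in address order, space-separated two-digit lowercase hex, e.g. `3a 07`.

2e

tag (3b) val=1 bits=0x1 at bit 5: 0x20
type (3b) val=3 bits=0x3 at bit 2: 0x2c
seq (2b) val=-2 bits=0x2 at bit 0: 0x2e
word = 0x2e → big-endian bytes:
  [0]=0x2e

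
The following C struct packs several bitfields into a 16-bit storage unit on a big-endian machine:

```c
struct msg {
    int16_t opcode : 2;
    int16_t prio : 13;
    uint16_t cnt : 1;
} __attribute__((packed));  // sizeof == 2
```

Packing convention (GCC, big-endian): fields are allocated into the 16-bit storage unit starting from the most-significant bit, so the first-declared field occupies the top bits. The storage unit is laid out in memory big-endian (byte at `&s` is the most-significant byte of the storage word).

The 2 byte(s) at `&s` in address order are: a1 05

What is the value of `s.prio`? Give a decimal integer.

[0]=0xa1 [1]=0x05 (big-endian) → word 0xa105
opcode:2 @ bit 14 → (0xa105>>14)&0x3 = 0x2
prio:13 @ bit 1 → (0xa105>>1)&0x1fff = 0x1082  ←
cnt:1 @ bit 0 → (0xa105>>0)&0x1 = 0x1
prio signed 13b, MSB=1: 4226 - 8192 = -3966

-3966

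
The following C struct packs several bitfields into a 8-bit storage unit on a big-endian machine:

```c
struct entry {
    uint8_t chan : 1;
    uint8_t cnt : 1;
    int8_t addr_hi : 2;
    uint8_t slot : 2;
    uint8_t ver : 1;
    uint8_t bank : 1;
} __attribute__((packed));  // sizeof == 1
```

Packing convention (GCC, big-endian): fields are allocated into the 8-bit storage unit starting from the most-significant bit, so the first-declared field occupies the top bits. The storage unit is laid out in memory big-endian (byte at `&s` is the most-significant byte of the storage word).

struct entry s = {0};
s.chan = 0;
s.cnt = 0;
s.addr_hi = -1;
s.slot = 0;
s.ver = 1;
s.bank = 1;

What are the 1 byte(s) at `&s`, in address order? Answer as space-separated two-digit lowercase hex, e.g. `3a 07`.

33

chan:1 = 0 → 0x0 << 7 → word 0x00
cnt:1 = 0 → 0x0 << 6 → word 0x00
addr_hi:2 = -1 → 0x3 << 4 → word 0x30
slot:2 = 0 → 0x0 << 2 → word 0x30
ver:1 = 1 → 0x1 << 1 → word 0x32
bank:1 = 1 → 0x1 << 0 → word 0x33
word = 0x33 → big-endian bytes:
  [0]=0x33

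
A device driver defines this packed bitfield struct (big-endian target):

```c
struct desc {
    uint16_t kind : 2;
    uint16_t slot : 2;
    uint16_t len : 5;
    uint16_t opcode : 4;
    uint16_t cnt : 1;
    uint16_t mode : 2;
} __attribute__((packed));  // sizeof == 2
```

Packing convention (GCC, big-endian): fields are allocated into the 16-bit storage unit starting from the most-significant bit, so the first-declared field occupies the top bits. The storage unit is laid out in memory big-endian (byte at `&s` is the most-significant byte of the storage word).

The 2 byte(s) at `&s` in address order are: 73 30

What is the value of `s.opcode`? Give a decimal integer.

6

[0]=0x73 [1]=0x30 (big-endian) → word 0x7330
kind [14+:2] = (word>>14) & 0x3 = 1
slot [12+:2] = (word>>12) & 0x3 = 3
len [7+:5] = (word>>7) & 0x1f = 6
opcode [3+:4] = (word>>3) & 0xf = 6  ←
cnt [2+:1] = (word>>2) & 0x1 = 0
mode [0+:2] = (word>>0) & 0x3 = 0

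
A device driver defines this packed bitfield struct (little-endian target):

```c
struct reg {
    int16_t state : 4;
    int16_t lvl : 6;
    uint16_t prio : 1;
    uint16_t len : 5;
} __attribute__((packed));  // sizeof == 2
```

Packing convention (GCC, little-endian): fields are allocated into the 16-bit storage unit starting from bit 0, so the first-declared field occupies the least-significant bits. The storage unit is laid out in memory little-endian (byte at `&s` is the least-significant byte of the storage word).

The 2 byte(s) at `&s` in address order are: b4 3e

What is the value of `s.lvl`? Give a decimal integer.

-21

[0]=0xb4 [1]=0x3e (little-endian) → word 0x3eb4
state [0+:4] = (word>>0) & 0xf = 4
lvl [4+:6] = (word>>4) & 0x3f = 43  ←
prio [10+:1] = (word>>10) & 0x1 = 1
len [11+:5] = (word>>11) & 0x1f = 7
lvl signed 6b, MSB=1: 43 - 64 = -21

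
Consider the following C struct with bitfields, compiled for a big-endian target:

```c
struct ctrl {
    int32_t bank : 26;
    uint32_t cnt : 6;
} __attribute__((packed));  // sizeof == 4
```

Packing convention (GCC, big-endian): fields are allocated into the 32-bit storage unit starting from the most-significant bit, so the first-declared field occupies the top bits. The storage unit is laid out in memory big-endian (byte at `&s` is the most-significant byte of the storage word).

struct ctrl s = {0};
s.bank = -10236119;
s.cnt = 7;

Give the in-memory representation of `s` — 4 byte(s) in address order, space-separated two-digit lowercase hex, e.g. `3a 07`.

d8 f3 ca 47

bank:26 = -10236119 → 0x363cf29 << 6 → word 0xd8f3ca40
cnt:6 = 7 → 0x7 << 0 → word 0xd8f3ca47
word = 0xd8f3ca47 → big-endian bytes:
  [0]=0xd8  [1]=0xf3  [2]=0xca  [3]=0x47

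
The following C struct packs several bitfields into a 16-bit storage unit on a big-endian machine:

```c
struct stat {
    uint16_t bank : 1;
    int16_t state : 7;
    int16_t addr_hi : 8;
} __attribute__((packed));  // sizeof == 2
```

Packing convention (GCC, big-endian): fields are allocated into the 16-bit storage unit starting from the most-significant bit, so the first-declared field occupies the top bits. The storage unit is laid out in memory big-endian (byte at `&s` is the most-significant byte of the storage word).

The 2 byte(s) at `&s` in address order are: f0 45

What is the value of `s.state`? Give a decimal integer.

[0]=0xf0 [1]=0x45 (big-endian) → word 0xf045
bank [15+:1] = (word>>15) & 0x1 = 1
state [8+:7] = (word>>8) & 0x7f = 112  ←
addr_hi [0+:8] = (word>>0) & 0xff = 69
state signed 7b, MSB=1: 112 - 128 = -16

-16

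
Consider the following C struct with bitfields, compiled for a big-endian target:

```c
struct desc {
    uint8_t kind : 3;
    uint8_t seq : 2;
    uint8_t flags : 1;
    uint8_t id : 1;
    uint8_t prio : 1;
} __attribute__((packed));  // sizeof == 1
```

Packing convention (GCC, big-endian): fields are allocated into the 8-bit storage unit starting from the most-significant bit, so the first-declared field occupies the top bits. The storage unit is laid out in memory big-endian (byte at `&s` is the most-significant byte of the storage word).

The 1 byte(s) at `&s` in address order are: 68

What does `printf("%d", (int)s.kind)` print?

3

[0]=0x68 (big-endian) → word 0x68
kind:3 @ bit 5 → (0x68>>5)&0x7 = 0x3  ←
seq:2 @ bit 3 → (0x68>>3)&0x3 = 0x1
flags:1 @ bit 2 → (0x68>>2)&0x1 = 0x0
id:1 @ bit 1 → (0x68>>1)&0x1 = 0x0
prio:1 @ bit 0 → (0x68>>0)&0x1 = 0x0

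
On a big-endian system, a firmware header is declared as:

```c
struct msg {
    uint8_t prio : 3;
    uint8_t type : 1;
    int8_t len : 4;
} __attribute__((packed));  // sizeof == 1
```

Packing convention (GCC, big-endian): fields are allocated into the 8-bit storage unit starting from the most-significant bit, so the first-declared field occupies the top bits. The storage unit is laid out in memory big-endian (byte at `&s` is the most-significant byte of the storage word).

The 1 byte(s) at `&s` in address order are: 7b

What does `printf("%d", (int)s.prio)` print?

3

[0]=0x7b (big-endian) → word 0x7b
prio:3 @ bit 5 → (0x7b>>5)&0x7 = 0x3  ←
type:1 @ bit 4 → (0x7b>>4)&0x1 = 0x1
len:4 @ bit 0 → (0x7b>>0)&0xf = 0xb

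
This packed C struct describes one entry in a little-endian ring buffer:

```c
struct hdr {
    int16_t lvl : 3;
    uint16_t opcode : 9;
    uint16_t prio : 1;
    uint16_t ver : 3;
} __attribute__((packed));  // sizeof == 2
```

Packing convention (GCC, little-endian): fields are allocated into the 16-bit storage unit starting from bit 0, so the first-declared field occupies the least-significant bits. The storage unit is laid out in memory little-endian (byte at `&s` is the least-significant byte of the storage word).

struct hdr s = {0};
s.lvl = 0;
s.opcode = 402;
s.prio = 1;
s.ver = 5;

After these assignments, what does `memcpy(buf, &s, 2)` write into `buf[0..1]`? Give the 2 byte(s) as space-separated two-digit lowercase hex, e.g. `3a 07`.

lvl:3 = 0 → 0x0 << 0 → word 0x0000
opcode:9 = 402 → 0x192 << 3 → word 0x0c90
prio:1 = 1 → 0x1 << 12 → word 0x1c90
ver:3 = 5 → 0x5 << 13 → word 0xbc90
word = 0xbc90 → little-endian bytes:
  [0]=0x90  [1]=0xbc

90 bc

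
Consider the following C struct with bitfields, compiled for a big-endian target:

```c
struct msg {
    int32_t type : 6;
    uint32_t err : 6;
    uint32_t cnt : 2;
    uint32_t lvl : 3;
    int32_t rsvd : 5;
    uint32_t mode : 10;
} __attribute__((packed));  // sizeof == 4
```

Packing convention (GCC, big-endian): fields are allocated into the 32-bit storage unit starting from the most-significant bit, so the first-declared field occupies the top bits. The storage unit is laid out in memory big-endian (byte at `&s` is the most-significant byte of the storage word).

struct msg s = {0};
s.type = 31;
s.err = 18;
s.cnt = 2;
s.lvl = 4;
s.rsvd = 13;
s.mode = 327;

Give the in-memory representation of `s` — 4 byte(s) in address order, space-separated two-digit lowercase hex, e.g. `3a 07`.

7d 2a 35 47

[26+:6] type=31 & 0x3f = 0x1f; word=0x7c000000
[20+:6] err=18 & 0x3f = 0x12; word=0x7d200000
[18+:2] cnt=2 & 0x3 = 0x2; word=0x7d280000
[15+:3] lvl=4 & 0x7 = 0x4; word=0x7d2a0000
[10+:5] rsvd=13 & 0x1f = 0xd; word=0x7d2a3400
[0+:10] mode=327 & 0x3ff = 0x147; word=0x7d2a3547
word = 0x7d2a3547 → big-endian bytes:
  [0]=0x7d  [1]=0x2a  [2]=0x35  [3]=0x47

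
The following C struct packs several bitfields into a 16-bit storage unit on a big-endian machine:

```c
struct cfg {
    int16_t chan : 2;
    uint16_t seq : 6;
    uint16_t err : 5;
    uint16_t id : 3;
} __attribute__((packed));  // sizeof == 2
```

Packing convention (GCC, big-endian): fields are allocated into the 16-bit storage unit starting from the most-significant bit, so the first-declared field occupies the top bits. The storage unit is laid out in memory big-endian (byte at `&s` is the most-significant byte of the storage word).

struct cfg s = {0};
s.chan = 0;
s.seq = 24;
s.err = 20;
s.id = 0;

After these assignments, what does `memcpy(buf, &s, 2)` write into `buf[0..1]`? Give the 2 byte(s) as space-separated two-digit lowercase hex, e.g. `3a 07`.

18 a0

[14+:2] chan=0 & 0x3 = 0x0; word=0x0000
[8+:6] seq=24 & 0x3f = 0x18; word=0x1800
[3+:5] err=20 & 0x1f = 0x14; word=0x18a0
[0+:3] id=0 & 0x7 = 0x0; word=0x18a0
word = 0x18a0 → big-endian bytes:
  [0]=0x18  [1]=0xa0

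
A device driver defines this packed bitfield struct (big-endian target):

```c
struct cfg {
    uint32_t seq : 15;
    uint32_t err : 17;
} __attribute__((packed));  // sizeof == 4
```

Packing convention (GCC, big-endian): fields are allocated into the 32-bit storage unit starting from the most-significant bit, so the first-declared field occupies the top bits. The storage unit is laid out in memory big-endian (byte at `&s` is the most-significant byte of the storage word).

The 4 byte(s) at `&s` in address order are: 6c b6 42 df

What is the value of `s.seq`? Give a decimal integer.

13915

[0]=0x6c [1]=0xb6 [2]=0x42 [3]=0xdf (big-endian) → word 0x6cb642df
seq [17+:15] = (word>>17) & 0x7fff = 13915  ←
err [0+:17] = (word>>0) & 0x1ffff = 17119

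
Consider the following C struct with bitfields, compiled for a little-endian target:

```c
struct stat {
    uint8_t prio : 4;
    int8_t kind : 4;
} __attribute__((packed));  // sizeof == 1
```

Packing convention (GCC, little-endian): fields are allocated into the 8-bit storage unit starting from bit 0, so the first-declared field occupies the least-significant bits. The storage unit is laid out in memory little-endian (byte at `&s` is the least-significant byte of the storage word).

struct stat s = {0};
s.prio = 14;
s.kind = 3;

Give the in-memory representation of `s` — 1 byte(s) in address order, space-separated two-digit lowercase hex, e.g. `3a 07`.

3e

[0+:4] prio=14 & 0xf = 0xe; word=0x0e
[4+:4] kind=3 & 0xf = 0x3; word=0x3e
word = 0x3e → little-endian bytes:
  [0]=0x3e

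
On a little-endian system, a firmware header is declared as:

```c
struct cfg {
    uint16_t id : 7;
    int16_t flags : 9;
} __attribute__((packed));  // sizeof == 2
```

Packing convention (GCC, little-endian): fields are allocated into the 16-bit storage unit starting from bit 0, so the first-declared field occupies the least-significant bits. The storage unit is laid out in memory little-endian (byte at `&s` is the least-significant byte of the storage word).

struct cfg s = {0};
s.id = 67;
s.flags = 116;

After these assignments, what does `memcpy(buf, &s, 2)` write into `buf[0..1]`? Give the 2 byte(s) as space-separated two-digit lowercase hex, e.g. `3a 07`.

[0+:7] id=67 & 0x7f = 0x43; word=0x0043
[7+:9] flags=116 & 0x1ff = 0x74; word=0x3a43
word = 0x3a43 → little-endian bytes:
  [0]=0x43  [1]=0x3a

43 3a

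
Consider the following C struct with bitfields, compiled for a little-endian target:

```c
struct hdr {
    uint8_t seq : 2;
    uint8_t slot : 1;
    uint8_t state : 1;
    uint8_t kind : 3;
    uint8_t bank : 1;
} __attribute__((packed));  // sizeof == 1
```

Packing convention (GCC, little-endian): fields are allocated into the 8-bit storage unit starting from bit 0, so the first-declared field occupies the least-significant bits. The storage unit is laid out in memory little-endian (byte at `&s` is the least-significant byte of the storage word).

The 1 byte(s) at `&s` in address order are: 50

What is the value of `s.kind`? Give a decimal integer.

5

[0]=0x50 (little-endian) → word 0x50
seq:2 @ bit 0 → (0x50>>0)&0x3 = 0x0
slot:1 @ bit 2 → (0x50>>2)&0x1 = 0x0
state:1 @ bit 3 → (0x50>>3)&0x1 = 0x0
kind:3 @ bit 4 → (0x50>>4)&0x7 = 0x5  ←
bank:1 @ bit 7 → (0x50>>7)&0x1 = 0x0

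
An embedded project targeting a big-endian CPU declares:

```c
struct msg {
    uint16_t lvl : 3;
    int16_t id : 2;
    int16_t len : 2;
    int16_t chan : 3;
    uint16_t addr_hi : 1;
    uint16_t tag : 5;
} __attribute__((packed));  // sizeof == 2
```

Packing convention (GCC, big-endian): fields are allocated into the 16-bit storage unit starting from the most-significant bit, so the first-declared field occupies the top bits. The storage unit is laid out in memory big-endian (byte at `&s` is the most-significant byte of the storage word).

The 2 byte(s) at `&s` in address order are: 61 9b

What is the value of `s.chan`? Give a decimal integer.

[0]=0x61 [1]=0x9b (big-endian) → word 0x619b
lvl:3 @ bit 13 → (0x619b>>13)&0x7 = 0x3
id:2 @ bit 11 → (0x619b>>11)&0x3 = 0x0
len:2 @ bit 9 → (0x619b>>9)&0x3 = 0x0
chan:3 @ bit 6 → (0x619b>>6)&0x7 = 0x6  ←
addr_hi:1 @ bit 5 → (0x619b>>5)&0x1 = 0x0
tag:5 @ bit 0 → (0x619b>>0)&0x1f = 0x1b
chan signed 3b, MSB=1: 6 - 8 = -2

-2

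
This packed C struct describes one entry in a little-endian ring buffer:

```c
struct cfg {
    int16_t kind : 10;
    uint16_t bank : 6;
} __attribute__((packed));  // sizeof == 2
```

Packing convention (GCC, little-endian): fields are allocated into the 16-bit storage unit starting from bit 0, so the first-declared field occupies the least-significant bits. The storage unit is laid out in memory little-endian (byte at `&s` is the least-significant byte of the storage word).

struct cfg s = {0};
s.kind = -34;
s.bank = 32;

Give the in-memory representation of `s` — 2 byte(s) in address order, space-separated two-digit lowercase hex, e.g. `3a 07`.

kind (10b) val=-34 bits=0x3de at bit 0: 0x03de
bank (6b) val=32 bits=0x20 at bit 10: 0x83de
word = 0x83de → little-endian bytes:
  [0]=0xde  [1]=0x83

de 83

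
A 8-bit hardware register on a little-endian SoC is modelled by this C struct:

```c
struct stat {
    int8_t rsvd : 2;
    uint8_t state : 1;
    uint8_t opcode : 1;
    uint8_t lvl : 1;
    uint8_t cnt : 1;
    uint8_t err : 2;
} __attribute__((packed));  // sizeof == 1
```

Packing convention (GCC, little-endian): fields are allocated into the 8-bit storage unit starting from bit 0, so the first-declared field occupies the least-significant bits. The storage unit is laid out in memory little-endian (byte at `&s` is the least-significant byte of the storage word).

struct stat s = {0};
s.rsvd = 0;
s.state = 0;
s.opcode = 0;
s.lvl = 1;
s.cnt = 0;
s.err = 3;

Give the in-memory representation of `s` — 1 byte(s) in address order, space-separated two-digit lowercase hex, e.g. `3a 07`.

d0

rsvd (2b) val=0 bits=0x0 at bit 0: 0x00
state (1b) val=0 bits=0x0 at bit 2: 0x00
opcode (1b) val=0 bits=0x0 at bit 3: 0x00
lvl (1b) val=1 bits=0x1 at bit 4: 0x10
cnt (1b) val=0 bits=0x0 at bit 5: 0x10
err (2b) val=3 bits=0x3 at bit 6: 0xd0
word = 0xd0 → little-endian bytes:
  [0]=0xd0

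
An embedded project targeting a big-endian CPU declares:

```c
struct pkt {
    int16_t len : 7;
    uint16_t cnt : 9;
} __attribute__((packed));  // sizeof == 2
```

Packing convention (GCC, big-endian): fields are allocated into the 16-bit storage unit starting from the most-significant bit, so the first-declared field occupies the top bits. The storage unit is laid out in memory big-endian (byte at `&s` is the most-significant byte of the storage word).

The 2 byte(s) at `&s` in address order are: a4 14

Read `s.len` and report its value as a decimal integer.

-46

[0]=0xa4 [1]=0x14 (big-endian) → word 0xa414
len [9+:7] = (word>>9) & 0x7f = 82  ←
cnt [0+:9] = (word>>0) & 0x1ff = 20
len signed 7b, MSB=1: 82 - 128 = -46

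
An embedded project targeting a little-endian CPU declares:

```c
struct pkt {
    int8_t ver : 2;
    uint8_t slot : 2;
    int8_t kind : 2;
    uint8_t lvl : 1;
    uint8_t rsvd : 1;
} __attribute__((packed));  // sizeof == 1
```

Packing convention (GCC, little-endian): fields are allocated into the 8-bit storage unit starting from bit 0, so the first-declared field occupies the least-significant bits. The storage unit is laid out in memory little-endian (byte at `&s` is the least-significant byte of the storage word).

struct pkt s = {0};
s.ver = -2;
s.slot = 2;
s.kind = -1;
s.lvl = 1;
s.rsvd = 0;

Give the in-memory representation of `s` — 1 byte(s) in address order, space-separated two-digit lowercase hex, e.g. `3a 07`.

ver:2 = -2 → 0x2 << 0 → word 0x02
slot:2 = 2 → 0x2 << 2 → word 0x0a
kind:2 = -1 → 0x3 << 4 → word 0x3a
lvl:1 = 1 → 0x1 << 6 → word 0x7a
rsvd:1 = 0 → 0x0 << 7 → word 0x7a
word = 0x7a → little-endian bytes:
  [0]=0x7a

7a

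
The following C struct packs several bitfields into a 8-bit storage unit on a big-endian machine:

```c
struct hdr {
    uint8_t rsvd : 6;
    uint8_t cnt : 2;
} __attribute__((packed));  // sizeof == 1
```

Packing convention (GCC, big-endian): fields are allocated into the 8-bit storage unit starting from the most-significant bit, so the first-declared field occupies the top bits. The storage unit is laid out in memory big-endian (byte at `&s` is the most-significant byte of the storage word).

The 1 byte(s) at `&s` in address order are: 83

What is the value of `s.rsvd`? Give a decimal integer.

[0]=0x83 (big-endian) → word 0x83
rsvd:6 @ bit 2 → (0x83>>2)&0x3f = 0x20  ←
cnt:2 @ bit 0 → (0x83>>0)&0x3 = 0x3

32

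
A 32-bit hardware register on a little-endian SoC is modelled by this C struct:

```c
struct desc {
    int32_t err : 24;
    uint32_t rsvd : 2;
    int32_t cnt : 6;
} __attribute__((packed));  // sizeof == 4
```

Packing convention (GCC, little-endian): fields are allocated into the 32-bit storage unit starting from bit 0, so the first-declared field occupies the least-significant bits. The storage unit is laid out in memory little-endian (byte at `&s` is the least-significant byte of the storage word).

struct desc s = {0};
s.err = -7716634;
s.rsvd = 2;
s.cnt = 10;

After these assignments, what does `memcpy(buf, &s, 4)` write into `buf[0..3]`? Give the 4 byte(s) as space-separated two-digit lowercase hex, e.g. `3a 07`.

e6 40 8a 2a

[0+:24] err=-7716634 & 0xffffff = 0x8a40e6; word=0x008a40e6
[24+:2] rsvd=2 & 0x3 = 0x2; word=0x028a40e6
[26+:6] cnt=10 & 0x3f = 0xa; word=0x2a8a40e6
word = 0x2a8a40e6 → little-endian bytes:
  [0]=0xe6  [1]=0x40  [2]=0x8a  [3]=0x2a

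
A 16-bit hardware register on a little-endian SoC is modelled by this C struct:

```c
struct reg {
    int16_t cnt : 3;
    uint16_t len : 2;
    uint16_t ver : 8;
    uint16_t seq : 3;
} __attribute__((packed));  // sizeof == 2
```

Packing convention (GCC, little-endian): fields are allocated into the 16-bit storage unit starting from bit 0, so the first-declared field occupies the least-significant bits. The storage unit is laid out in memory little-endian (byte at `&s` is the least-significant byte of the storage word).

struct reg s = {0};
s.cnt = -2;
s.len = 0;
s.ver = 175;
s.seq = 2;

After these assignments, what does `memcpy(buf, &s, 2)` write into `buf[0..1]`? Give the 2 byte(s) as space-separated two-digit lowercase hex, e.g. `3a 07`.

[0+:3] cnt=-2 & 0x7 = 0x6; word=0x0006
[3+:2] len=0 & 0x3 = 0x0; word=0x0006
[5+:8] ver=175 & 0xff = 0xaf; word=0x15e6
[13+:3] seq=2 & 0x7 = 0x2; word=0x55e6
word = 0x55e6 → little-endian bytes:
  [0]=0xe6  [1]=0x55

e6 55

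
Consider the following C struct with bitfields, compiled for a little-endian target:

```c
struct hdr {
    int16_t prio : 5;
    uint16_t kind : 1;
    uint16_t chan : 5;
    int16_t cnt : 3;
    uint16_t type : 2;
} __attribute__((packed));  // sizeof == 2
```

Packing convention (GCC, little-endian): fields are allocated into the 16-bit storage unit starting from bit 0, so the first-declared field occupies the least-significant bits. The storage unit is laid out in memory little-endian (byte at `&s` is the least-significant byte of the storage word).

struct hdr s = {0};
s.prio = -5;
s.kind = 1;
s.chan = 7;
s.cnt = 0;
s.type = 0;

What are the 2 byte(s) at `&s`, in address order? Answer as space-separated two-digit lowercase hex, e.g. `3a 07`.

prio (5b) val=-5 bits=0x1b at bit 0: 0x001b
kind (1b) val=1 bits=0x1 at bit 5: 0x003b
chan (5b) val=7 bits=0x7 at bit 6: 0x01fb
cnt (3b) val=0 bits=0x0 at bit 11: 0x01fb
type (2b) val=0 bits=0x0 at bit 14: 0x01fb
word = 0x01fb → little-endian bytes:
  [0]=0xfb  [1]=0x01

fb 01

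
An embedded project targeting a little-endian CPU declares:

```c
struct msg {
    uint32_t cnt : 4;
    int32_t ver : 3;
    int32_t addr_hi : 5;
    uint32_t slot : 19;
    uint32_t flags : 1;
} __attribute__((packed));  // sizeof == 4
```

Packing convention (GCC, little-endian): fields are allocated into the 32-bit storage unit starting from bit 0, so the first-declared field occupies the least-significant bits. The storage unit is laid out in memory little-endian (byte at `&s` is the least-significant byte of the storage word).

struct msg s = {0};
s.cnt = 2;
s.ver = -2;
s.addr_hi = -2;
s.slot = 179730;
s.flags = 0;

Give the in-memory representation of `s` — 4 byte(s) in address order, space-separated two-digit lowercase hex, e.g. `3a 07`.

cnt:4 = 2 → 0x2 << 0 → word 0x00000002
ver:3 = -2 → 0x6 << 4 → word 0x00000062
addr_hi:5 = -2 → 0x1e << 7 → word 0x00000f62
slot:19 = 179730 → 0x2be12 << 12 → word 0x2be12f62
flags:1 = 0 → 0x0 << 31 → word 0x2be12f62
word = 0x2be12f62 → little-endian bytes:
  [0]=0x62  [1]=0x2f  [2]=0xe1  [3]=0x2b

62 2f e1 2b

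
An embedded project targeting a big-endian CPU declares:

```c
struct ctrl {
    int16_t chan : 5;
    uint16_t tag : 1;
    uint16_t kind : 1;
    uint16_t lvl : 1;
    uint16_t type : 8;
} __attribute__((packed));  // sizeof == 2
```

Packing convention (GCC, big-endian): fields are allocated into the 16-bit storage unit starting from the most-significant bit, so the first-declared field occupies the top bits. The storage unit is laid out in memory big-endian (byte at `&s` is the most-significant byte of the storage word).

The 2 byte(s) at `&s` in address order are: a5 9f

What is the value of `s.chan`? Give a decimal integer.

-12

[0]=0xa5 [1]=0x9f (big-endian) → word 0xa59f
chan [11+:5] = (word>>11) & 0x1f = 20  ←
tag [10+:1] = (word>>10) & 0x1 = 1
kind [9+:1] = (word>>9) & 0x1 = 0
lvl [8+:1] = (word>>8) & 0x1 = 1
type [0+:8] = (word>>0) & 0xff = 159
chan signed 5b, MSB=1: 20 - 32 = -12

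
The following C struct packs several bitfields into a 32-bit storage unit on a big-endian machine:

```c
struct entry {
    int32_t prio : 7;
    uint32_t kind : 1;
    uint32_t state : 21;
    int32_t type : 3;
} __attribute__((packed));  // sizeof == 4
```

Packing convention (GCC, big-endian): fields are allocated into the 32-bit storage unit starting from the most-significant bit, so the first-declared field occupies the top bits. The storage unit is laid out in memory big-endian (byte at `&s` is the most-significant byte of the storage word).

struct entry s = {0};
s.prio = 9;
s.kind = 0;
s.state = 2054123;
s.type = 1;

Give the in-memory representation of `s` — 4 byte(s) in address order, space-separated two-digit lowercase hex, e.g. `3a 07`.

12 fa bf 59

[25+:7] prio=9 & 0x7f = 0x9; word=0x12000000
[24+:1] kind=0 & 0x1 = 0x0; word=0x12000000
[3+:21] state=2054123 & 0x1fffff = 0x1f57eb; word=0x12fabf58
[0+:3] type=1 & 0x7 = 0x1; word=0x12fabf59
word = 0x12fabf59 → big-endian bytes:
  [0]=0x12  [1]=0xfa  [2]=0xbf  [3]=0x59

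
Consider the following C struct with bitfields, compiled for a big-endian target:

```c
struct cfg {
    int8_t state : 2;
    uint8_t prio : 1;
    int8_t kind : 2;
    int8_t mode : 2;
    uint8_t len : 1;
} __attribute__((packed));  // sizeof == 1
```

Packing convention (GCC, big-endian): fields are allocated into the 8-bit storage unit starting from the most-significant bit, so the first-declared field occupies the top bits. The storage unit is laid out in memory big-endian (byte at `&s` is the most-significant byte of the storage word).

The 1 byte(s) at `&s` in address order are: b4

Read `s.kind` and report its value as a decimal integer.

-2

[0]=0xb4 (big-endian) → word 0xb4
state:2 @ bit 6 → (0xb4>>6)&0x3 = 0x2
prio:1 @ bit 5 → (0xb4>>5)&0x1 = 0x1
kind:2 @ bit 3 → (0xb4>>3)&0x3 = 0x2  ←
mode:2 @ bit 1 → (0xb4>>1)&0x3 = 0x2
len:1 @ bit 0 → (0xb4>>0)&0x1 = 0x0
kind signed 2b, MSB=1: 2 - 4 = -2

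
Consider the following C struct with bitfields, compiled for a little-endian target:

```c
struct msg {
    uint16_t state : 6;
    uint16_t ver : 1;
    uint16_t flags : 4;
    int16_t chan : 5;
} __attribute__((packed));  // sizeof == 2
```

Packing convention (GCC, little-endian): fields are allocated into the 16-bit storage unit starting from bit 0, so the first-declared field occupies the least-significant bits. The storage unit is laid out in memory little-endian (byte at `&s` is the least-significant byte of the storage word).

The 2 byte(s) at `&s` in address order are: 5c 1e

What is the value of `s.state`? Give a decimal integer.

[0]=0x5c [1]=0x1e (little-endian) → word 0x1e5c
state [0+:6] = (word>>0) & 0x3f = 28  ←
ver [6+:1] = (word>>6) & 0x1 = 1
flags [7+:4] = (word>>7) & 0xf = 12
chan [11+:5] = (word>>11) & 0x1f = 3

28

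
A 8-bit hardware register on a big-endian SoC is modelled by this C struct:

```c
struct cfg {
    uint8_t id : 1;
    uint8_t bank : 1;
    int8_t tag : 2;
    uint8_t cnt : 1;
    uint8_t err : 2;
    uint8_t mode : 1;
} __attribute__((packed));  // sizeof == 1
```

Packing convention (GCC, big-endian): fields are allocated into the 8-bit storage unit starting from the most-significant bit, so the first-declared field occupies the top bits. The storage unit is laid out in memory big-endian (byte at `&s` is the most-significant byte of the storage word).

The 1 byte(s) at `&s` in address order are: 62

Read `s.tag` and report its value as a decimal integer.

-2

[0]=0x62 (big-endian) → word 0x62
id:1 @ bit 7 → (0x62>>7)&0x1 = 0x0
bank:1 @ bit 6 → (0x62>>6)&0x1 = 0x1
tag:2 @ bit 4 → (0x62>>4)&0x3 = 0x2  ←
cnt:1 @ bit 3 → (0x62>>3)&0x1 = 0x0
err:2 @ bit 1 → (0x62>>1)&0x3 = 0x1
mode:1 @ bit 0 → (0x62>>0)&0x1 = 0x0
tag signed 2b, MSB=1: 2 - 4 = -2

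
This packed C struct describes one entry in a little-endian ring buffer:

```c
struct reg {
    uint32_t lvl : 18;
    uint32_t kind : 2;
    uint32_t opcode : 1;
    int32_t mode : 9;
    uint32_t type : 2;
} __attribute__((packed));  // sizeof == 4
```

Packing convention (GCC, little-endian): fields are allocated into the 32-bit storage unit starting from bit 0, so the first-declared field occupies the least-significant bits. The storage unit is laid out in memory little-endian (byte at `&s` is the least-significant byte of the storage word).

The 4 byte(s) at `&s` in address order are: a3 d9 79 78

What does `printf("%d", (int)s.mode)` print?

[0]=0xa3 [1]=0xd9 [2]=0x79 [3]=0x78 (little-endian) → word 0x7879d9a3
lvl:18 @ bit 0 → (0x7879d9a3>>0)&0x3ffff = 0x1d9a3
kind:2 @ bit 18 → (0x7879d9a3>>18)&0x3 = 0x2
opcode:1 @ bit 20 → (0x7879d9a3>>20)&0x1 = 0x1
mode:9 @ bit 21 → (0x7879d9a3>>21)&0x1ff = 0x1c3  ←
type:2 @ bit 30 → (0x7879d9a3>>30)&0x3 = 0x1
mode signed 9b, MSB=1: 451 - 512 = -61

-61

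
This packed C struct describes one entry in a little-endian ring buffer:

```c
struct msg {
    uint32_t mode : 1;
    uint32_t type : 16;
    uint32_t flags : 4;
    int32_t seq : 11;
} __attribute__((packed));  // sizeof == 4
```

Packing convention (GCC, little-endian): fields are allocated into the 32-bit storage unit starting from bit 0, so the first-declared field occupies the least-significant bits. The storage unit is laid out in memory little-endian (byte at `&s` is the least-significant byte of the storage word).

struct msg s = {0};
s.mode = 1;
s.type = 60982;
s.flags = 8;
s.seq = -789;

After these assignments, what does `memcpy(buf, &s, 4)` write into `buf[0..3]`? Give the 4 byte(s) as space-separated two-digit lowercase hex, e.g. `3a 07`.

6d dc 71 9d

mode:1 = 1 → 0x1 << 0 → word 0x00000001
type:16 = 60982 → 0xee36 << 1 → word 0x0001dc6d
flags:4 = 8 → 0x8 << 17 → word 0x0011dc6d
seq:11 = -789 → 0x4eb << 21 → word 0x9d71dc6d
word = 0x9d71dc6d → little-endian bytes:
  [0]=0x6d  [1]=0xdc  [2]=0x71  [3]=0x9d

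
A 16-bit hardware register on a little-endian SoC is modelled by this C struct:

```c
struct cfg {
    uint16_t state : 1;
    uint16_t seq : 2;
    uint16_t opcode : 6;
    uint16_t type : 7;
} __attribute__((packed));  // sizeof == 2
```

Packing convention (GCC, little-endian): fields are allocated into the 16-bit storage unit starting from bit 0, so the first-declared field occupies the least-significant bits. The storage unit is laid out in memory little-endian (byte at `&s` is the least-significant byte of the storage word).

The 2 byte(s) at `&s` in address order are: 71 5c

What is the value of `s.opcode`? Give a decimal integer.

[0]=0x71 [1]=0x5c (little-endian) → word 0x5c71
state:1 @ bit 0 → (0x5c71>>0)&0x1 = 0x1
seq:2 @ bit 1 → (0x5c71>>1)&0x3 = 0x0
opcode:6 @ bit 3 → (0x5c71>>3)&0x3f = 0xe  ←
type:7 @ bit 9 → (0x5c71>>9)&0x7f = 0x2e

14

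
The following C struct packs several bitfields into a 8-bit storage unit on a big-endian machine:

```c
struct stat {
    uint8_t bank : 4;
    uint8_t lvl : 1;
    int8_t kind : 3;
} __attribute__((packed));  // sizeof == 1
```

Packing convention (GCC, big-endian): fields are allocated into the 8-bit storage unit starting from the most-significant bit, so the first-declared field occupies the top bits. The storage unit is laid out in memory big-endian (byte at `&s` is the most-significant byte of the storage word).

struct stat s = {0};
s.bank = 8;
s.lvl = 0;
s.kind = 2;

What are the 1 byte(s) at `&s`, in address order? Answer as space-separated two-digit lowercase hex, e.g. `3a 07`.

82

bank:4 = 8 → 0x8 << 4 → word 0x80
lvl:1 = 0 → 0x0 << 3 → word 0x80
kind:3 = 2 → 0x2 << 0 → word 0x82
word = 0x82 → big-endian bytes:
  [0]=0x82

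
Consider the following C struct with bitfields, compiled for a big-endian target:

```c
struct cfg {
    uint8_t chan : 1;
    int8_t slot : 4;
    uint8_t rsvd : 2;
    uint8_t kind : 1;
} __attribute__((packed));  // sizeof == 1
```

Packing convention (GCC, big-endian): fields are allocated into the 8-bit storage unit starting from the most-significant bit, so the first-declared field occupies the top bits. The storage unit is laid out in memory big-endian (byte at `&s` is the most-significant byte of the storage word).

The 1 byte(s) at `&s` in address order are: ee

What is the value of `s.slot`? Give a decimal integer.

[0]=0xee (big-endian) → word 0xee
chan:1 @ bit 7 → (0xee>>7)&0x1 = 0x1
slot:4 @ bit 3 → (0xee>>3)&0xf = 0xd  ←
rsvd:2 @ bit 1 → (0xee>>1)&0x3 = 0x3
kind:1 @ bit 0 → (0xee>>0)&0x1 = 0x0
slot signed 4b, MSB=1: 13 - 16 = -3

-3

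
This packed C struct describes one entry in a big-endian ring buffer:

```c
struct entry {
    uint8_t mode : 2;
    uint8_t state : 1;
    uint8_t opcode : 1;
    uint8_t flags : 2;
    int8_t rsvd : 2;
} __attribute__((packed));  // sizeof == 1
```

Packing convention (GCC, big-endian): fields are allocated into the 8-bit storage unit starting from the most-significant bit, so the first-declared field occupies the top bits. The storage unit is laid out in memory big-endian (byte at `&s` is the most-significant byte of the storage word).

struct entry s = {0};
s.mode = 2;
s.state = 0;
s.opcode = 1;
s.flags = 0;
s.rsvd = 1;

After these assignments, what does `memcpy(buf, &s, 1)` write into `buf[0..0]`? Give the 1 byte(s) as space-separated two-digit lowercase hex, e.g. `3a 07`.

[6+:2] mode=2 & 0x3 = 0x2; word=0x80
[5+:1] state=0 & 0x1 = 0x0; word=0x80
[4+:1] opcode=1 & 0x1 = 0x1; word=0x90
[2+:2] flags=0 & 0x3 = 0x0; word=0x90
[0+:2] rsvd=1 & 0x3 = 0x1; word=0x91
word = 0x91 → big-endian bytes:
  [0]=0x91

91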